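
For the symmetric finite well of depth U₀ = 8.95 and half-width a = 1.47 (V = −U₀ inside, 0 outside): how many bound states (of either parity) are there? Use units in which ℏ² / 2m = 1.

Define the well-strength parameter z₀ = (a/ℏ)√(2mU₀) = 1.47 × √(2·0.5·8.95) = 4.398.
The even/odd transcendental equations gain one root per π/2 in z₀, giving N = 1 + ⌊2z₀/π⌋ = 1 + ⌊2.800⌋ = 3.

N = 3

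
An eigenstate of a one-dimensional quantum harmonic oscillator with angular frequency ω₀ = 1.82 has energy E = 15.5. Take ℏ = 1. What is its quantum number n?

E_n = ℏω₀(n + ½) ⇒ n = E/(ℏω₀) − ½ = 15.5/1.82 − 0.5 = 8.016 → n = 8.

n = 8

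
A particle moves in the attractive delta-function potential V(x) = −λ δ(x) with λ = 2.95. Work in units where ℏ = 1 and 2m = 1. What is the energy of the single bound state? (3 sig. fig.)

The bound state is ψ(x) = √κ e^{−κ|x|}. The derivative jump ψ'(0⁺) − ψ'(0⁻) = −(2mλ/ℏ²)ψ(0) fixes κ = mλ/ℏ² = 1.475.
Then E = −ℏ²κ²/(2m) = −mλ²/(2ℏ²) = -2.176.

E = -2.18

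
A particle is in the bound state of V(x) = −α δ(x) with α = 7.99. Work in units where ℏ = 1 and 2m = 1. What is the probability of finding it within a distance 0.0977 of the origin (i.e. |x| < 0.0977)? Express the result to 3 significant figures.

The normalised bound state is ψ = √κ e^{−κ|x|} with κ = mα/ℏ² = 3.995.
P(|x| < d) = ∫_{−d}^{d} κ e^{−2κ|x|} dx = 1 − e^{−2κd} = 1 − e^{−0.7806} = 0.5419.

P = 0.542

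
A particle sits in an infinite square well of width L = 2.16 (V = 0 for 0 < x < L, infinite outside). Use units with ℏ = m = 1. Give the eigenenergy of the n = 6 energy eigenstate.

Requiring ψ(0) = ψ(L) = 0 quantises k = nπ/L, hence E_n = ℏ²k²/2m = n²π²ℏ²/(2mL²).
E_6 = 6² × π² / (2 × 1 × 2.16²) = 38.08.

E = 38.1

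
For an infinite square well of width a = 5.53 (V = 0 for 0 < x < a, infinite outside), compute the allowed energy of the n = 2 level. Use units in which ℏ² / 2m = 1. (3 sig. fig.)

E = 1.29

The infinite-well eigenfunctions ψ_n = √(2/a) sin(nπx/a) vanish at both walls, giving E_n = n²π²ℏ²/(2ma²).
E_2 = 2² × π² / (2 × 0.5 × 5.53²) = 1.291.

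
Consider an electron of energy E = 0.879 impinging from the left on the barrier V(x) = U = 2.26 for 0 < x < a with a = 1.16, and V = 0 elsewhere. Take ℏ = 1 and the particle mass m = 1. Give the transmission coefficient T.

Since E < U the interior solution is evanescent with decay constant κ = √(2m(U − E))/ℏ = 1.662.
κa = 1.928, sinh(κa) = 3.365.
Matching ψ, ψ′ at both faces gives T = [1 + U² sinh²(κa) / (4E(U − E))]⁻¹ = 1/12.91 = 0.0775.

T = 0.0775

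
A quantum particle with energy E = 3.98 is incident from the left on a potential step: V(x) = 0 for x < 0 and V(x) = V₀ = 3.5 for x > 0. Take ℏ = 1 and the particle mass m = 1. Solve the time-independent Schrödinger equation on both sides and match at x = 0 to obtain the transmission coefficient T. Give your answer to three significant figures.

On each side the TISE gives plane waves with k = √(2m(E − V))/ℏ: k₁ = √(2·1·3.98) = 2.821, k₂ = √(2·1·0.48) = 0.9798.
Continuity of ψ and ψ′ at the step yields the reflection amplitude r = (k₁ − k₂)/(k₁ + k₂) = 0.4845; thus R = |r|² = 0.2347, T = 0.7653.

T = 0.765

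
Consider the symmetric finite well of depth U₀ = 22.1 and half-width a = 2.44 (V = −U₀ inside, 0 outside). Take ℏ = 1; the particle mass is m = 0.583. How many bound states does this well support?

N = 8

Define the well-strength parameter z₀ = (a/ℏ)√(2mU₀) = 2.44 × √(2·0.583·22.1) = 12.39.
The even/odd transcendental equations gain one root per π/2 in z₀, giving N = 1 + ⌊2z₀/π⌋ = 1 + ⌊7.885⌋ = 8.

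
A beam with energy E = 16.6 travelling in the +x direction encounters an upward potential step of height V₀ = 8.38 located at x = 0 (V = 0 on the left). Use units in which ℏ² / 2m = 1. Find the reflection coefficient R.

R = 0.0302

On each side the TISE gives plane waves with k = √(2m(E − V))/ℏ: k₁ = √(2·½·16.6) = 4.074, k₂ = √(2·½·8.22) = 2.867.
Matching ψ and ψ′ at x = 0 gives r = (k₁ − k₂)/(k₁ + k₂), so R = r² = 0.03025 and T = 1 − R = 0.9698.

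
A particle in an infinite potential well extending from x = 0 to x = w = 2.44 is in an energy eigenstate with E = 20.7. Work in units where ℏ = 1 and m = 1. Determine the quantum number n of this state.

n = 5

For an infinite well E_n = n²π²ℏ²/(2mw²), so n = (w/πℏ)√(2mE).
n = (2.44/π) × √(2 × 1 × 20.7) = 4.997 → n = 5.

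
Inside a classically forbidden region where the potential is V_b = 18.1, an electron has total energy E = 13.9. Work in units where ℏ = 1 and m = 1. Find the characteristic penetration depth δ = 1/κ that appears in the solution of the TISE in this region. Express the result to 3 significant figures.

Since E < V_b the TISE in this region is ψ'' = κ²ψ with κ = √(2m(V_b − E))/ℏ.
κ = √(2 × 1 × 4.2) = 2.898. The penetration depth is δ = 1/κ = 0.345.

δ = 0.345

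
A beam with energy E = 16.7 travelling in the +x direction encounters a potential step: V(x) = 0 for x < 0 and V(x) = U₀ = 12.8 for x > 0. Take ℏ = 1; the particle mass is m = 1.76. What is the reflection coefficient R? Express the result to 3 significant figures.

The wavenumbers are k₁ = √(2mE)/ℏ = 7.667 on the left and k₂ = √(2m(E − U₀))/ℏ = 3.705 on the right.
Continuity of ψ and ψ′ at the step yields the reflection amplitude r = (k₁ − k₂)/(k₁ + k₂) = 0.3484; thus R = |r|² = 0.1214, T = 0.8786.

R = 0.121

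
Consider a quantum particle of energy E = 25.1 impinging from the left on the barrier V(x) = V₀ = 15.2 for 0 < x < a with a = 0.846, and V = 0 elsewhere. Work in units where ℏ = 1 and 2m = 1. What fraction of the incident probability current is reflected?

Above the barrier the interior wavenumber is k₂ = √(2m(E − V₀))/ℏ = 3.146, giving phase k₂a = 2.662.
T = [1 + V₀² sin²(k₂a) / (4E(E − V₀))]⁻¹ = 1/1.050 = 0.953.
R = 1 − T = 0.0472.

R = 0.0472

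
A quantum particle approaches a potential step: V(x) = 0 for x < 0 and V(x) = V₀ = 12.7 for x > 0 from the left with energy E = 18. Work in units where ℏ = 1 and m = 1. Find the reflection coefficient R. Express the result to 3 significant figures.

The wavenumbers are k₁ = √(2mE)/ℏ = 6.000 on the left and k₂ = √(2m(E − V₀))/ℏ = 3.256 on the right.
Continuity of ψ and ψ′ at the step yields the reflection amplitude r = (k₁ − k₂)/(k₁ + k₂) = 0.2965; thus R = |r|² = 0.08791, T = 0.9121.

R = 0.0879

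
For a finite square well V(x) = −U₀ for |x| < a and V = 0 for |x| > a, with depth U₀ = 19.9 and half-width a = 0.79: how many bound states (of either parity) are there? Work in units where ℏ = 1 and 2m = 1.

N = 3

Define the well-strength parameter z₀ = (a/ℏ)√(2mU₀) = 0.79 × √(2·0.5·19.9) = 3.524.
A new bound state (alternating even/odd) appears each time z₀ passes a multiple of π/2, so N = ⌊2z₀/π⌋ + 1 = ⌊2.244⌋ + 1 = 3.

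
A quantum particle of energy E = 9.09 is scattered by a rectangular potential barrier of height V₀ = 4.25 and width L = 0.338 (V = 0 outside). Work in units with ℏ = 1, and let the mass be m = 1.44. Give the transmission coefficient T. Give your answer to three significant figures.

E > V₀: inside the barrier k₂ = √(2m(E − V₀))/ℏ = 3.734, k₂L = 1.262.
T = [1 + V₀² sin²(k₂L) / (4E(E − V₀))]⁻¹ = 1/1.093 = 0.915.

T = 0.915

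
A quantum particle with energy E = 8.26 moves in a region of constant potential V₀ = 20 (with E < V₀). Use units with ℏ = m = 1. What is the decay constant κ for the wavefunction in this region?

κ = 4.85

Since E < V₀ the TISE in this region is ψ'' = κ²ψ with κ = √(2m(V₀ − E))/ℏ.
κ = √(2 × 1 × 11.74) = 4.846.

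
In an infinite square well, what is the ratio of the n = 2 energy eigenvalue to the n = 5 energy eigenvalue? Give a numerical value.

Since E_n ∝ n², the ratio is (2/5)² = 0.16.

0.16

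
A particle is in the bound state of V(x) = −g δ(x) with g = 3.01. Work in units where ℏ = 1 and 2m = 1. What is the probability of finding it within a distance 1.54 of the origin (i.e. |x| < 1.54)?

P = 0.990

The normalised bound state is ψ = √κ e^{−κ|x|} with κ = mg/ℏ² = 1.505.
P(|x| < d) = ∫_{−d}^{d} κ e^{−2κ|x|} dx = 1 − e^{−2κd} = 1 − e^{−4.635} = 0.9903.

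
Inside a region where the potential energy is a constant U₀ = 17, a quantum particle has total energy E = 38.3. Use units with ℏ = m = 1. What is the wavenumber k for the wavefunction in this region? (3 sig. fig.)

With E > U₀ the solution is oscillatory, ψ ∝ e^{±ikx} with k = √(2m(E − U₀))/ℏ.
k = √(2 × 1 × 21.3) = 6.527.

k = 6.53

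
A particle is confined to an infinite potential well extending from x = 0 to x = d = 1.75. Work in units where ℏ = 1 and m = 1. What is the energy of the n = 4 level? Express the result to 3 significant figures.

E = 25.8

Requiring ψ(0) = ψ(d) = 0 quantises k = nπ/d, hence E_n = ℏ²k²/2m = n²π²ℏ²/(2md²).
E_4 = 4² × π² / (2 × 1 × 1.75²) = 25.78.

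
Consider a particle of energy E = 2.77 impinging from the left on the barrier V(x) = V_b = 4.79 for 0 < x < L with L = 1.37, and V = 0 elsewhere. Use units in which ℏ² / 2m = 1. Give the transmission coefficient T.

T = 0.0764

E < V_b: inside the barrier ψ ∝ e^{±κx} with κ = √(2m(V_b − E))/ℏ = 1.421.
κL = 1.947, sinh(κL) = 3.433.
The exact tunnelling result is T⁻¹ = 1 + V_b² sinh²(κL) / [4E(V_b − E)] = 13.08, so T = 0.0764.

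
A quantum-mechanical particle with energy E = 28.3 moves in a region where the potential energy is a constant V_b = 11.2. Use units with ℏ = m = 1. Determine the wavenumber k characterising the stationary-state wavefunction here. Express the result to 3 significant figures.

With E > V_b the solution is oscillatory, ψ ∝ e^{±ikx} with k = √(2m(E − V_b))/ℏ.
k = √(2 × 1 × 17.1) = 5.848.

k = 5.85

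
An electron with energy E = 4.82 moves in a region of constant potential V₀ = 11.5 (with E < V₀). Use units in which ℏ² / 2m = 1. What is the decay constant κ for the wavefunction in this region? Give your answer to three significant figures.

Since E < V₀ the TISE in this region is ψ'' = κ²ψ with κ = √(2m(V₀ − E))/ℏ.
κ = √(2 × 0.5 × 6.68) = 2.585.

κ = 2.58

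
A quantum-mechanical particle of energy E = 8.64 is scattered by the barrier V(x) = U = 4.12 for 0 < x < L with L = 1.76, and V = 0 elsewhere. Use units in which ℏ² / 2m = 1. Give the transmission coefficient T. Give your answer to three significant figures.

T = 0.966

E > U: inside the barrier k₂ = √(2m(E − U))/ℏ = 2.126, k₂L = 3.742.
T = [1 + U² sin²(k₂L) / (4E(E − U))]⁻¹ = 1/1.035 = 0.966.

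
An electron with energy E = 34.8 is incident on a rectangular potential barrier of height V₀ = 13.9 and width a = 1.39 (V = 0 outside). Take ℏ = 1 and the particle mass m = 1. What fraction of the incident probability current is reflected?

R = 0.0118

E > V₀: inside the barrier k₂ = √(2m(E − V₀))/ℏ = 6.465, k₂a = 8.987.
T = [1 + V₀² sin²(k₂a) / (4E(E − V₀))]⁻¹ = 1/1.012 = 0.988.
R = 1 − T = 0.0118.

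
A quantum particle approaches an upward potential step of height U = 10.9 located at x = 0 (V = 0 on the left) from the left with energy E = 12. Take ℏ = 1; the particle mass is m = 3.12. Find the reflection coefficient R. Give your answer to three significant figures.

On each side the TISE gives plane waves with k = √(2m(E − V))/ℏ: k₁ = √(2·3.12·12) = 8.653, k₂ = √(2·3.12·1.1) = 2.620.
Continuity of ψ and ψ′ at the step yields the reflection amplitude r = (k₁ − k₂)/(k₁ + k₂) = 0.5352; thus R = |r|² = 0.2864, T = 0.7136.

R = 0.286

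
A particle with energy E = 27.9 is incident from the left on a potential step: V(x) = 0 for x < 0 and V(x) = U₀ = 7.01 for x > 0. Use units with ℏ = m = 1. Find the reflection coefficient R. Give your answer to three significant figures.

The wavenumbers are k₁ = √(2mE)/ℏ = 7.470 on the left and k₂ = √(2m(E − U₀))/ℏ = 6.464 on the right.
Continuity of ψ and ψ′ at the step yields the reflection amplitude r = (k₁ − k₂)/(k₁ + k₂) = 0.07221; thus R = |r|² = 0.005215, T = 0.9948.

R = 0.00521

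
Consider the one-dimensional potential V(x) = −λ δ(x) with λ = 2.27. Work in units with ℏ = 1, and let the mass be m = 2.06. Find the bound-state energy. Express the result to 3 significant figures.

For x ≠ 0 the bound state is ψ ∝ e^{−κ|x|}; integrating the TISE across the delta gives the cusp condition 2κ = 2mλ/ℏ², so κ = 4.676.
Then E = −ℏ²κ²/(2m) = −mλ²/(2ℏ²) = -5.307.

E = -5.31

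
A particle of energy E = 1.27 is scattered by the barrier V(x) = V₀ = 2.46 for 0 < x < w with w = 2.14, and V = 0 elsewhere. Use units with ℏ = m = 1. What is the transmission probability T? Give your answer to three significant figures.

E < V₀: inside the barrier ψ ∝ e^{±κx} with κ = √(2m(V₀ − E))/ℏ = 1.543.
κw = 3.301, sinh(κw) = 13.56.
Matching ψ, ψ′ at both faces gives T = [1 + V₀² sinh²(κw) / (4E(V₀ − E))]⁻¹ = 1/185.0 = 0.00541.

T = 0.00541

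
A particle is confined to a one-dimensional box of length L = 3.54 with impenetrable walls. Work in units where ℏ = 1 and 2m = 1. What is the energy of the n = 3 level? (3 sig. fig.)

Requiring ψ(0) = ψ(L) = 0 quantises k = nπ/L, hence E_n = ℏ²k²/2m = n²π²ℏ²/(2mL²).
E_3 = 3² × π² / (2 × 0.5 × 3.54²) = 7.088.

E = 7.09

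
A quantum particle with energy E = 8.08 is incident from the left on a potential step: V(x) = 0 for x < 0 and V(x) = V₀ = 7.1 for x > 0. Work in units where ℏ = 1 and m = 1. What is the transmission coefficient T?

T = 0.766

The wavenumbers are k₁ = √(2mE)/ℏ = 4.020 on the left and k₂ = √(2m(E − V₀))/ℏ = 1.400 on the right.
Matching ψ and ψ′ at x = 0 gives r = (k₁ − k₂)/(k₁ + k₂), so R = r² = 0.2337 and T = 1 − R = 0.7663.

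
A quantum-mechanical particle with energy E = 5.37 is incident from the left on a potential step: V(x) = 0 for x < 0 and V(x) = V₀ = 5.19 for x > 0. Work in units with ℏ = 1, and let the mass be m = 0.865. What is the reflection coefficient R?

The wavenumbers are k₁ = √(2mE)/ℏ = 3.048 on the left and k₂ = √(2m(E − V₀))/ℏ = 0.5580 on the right.
Matching ψ and ψ′ at x = 0 gives r = (k₁ − k₂)/(k₁ + k₂), so R = r² = 0.4768 and T = 1 − R = 0.5232.

R = 0.477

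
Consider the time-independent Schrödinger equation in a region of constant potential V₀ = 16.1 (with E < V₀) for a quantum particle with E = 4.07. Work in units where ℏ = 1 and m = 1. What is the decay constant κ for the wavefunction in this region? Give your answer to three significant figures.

Since E < V₀ the TISE in this region is ψ'' = κ²ψ with κ = √(2m(V₀ − E))/ℏ.
κ = √(2 × 1 × 12.03) = 4.905.

κ = 4.91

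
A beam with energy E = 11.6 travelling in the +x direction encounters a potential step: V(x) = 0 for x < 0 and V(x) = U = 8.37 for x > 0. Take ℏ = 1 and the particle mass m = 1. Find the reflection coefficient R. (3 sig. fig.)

R = 0.0956

On each side the TISE gives plane waves with k = √(2m(E − V))/ℏ: k₁ = √(2·1·11.6) = 4.817, k₂ = √(2·1·3.23) = 2.542.
Continuity of ψ and ψ′ at the step yields the reflection amplitude r = (k₁ − k₂)/(k₁ + k₂) = 0.3092; thus R = |r|² = 0.09559, T = 0.9044.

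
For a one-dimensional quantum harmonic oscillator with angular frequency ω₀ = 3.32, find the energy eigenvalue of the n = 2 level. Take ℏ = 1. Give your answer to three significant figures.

E = 8.30

Using E_n = (n + ½)ℏω₀: E_2 = 2.5 × 3.32 = 8.300.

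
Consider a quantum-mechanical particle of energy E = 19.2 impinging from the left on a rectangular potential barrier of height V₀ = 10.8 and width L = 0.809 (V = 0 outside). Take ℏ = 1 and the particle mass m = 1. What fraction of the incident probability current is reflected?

E > V₀: inside the barrier k₂ = √(2m(E − V₀))/ℏ = 4.099, k₂L = 3.316.
Matching at both interfaces gives T⁻¹ = 1 + V₀² sin²(k₂L) / [4E(E − V₀)] = 1.005, hence T = 0.995.
R = 1 − T = 0.00541.

R = 0.00541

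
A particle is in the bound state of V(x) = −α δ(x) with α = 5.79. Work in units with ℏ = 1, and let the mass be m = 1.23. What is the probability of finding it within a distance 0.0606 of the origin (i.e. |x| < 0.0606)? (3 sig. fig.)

The normalised bound state is ψ = √κ e^{−κ|x|} with κ = mα/ℏ² = 7.122.
P(|x| < d) = ∫_{−d}^{d} κ e^{−2κ|x|} dx = 1 − e^{−2κd} = 1 − e^{−0.8632} = 0.5782.

P = 0.578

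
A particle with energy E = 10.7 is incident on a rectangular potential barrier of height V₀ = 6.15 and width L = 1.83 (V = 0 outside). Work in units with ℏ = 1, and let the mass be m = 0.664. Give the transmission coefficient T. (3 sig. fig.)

T = 0.844

Above the barrier the interior wavenumber is k₂ = √(2m(E − V₀))/ℏ = 2.458, giving phase k₂L = 4.498.
Matching at both interfaces gives T⁻¹ = 1 + V₀² sin²(k₂L) / [4E(E − V₀)] = 1.185, hence T = 0.844.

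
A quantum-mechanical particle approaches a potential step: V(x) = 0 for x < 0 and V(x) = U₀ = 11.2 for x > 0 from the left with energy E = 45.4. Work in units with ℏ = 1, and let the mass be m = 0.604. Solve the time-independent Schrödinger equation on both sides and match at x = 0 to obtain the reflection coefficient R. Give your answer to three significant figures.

R = 0.00500

On each side the TISE gives plane waves with k = √(2m(E − V))/ℏ: k₁ = √(2·0.604·45.4) = 7.406, k₂ = √(2·0.604·34.2) = 6.428.
Continuity of ψ and ψ′ at the step yields the reflection amplitude r = (k₁ − k₂)/(k₁ + k₂) = 0.07070; thus R = |r|² = 0.004999, T = 0.9950.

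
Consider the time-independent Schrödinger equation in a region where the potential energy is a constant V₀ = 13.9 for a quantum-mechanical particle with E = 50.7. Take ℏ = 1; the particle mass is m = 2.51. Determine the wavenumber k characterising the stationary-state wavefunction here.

k = 13.6

With E > V₀ the solution is oscillatory, ψ ∝ e^{±ikx} with k = √(2m(E − V₀))/ℏ.
k = √(2 × 2.51 × 36.8) = 13.59.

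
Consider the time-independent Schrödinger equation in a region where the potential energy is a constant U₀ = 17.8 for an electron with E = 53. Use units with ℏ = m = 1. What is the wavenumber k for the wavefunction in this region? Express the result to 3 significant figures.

k = 8.39

With E > U₀ the solution is oscillatory, ψ ∝ e^{±ikx} with k = √(2m(E − U₀))/ℏ.
k = √(2 × 1 × 35.2) = 8.390.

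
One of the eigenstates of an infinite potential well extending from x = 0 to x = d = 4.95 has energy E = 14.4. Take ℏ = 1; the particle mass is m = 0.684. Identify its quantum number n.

For an infinite well E_n = n²π²ℏ²/(2md²), so n = (d/πℏ)√(2mE).
n = (4.95/π) × √(2 × 0.684 × 14.4) = 6.993 → n = 7.

n = 7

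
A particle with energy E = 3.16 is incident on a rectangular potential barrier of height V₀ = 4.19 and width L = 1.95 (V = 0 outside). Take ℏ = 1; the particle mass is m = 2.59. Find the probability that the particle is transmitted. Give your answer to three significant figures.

T = 0.000363

Since E < V₀ the interior solution is evanescent with decay constant κ = √(2m(V₀ − E))/ℏ = 2.310.
κL = 4.504, sinh(κL) = 45.19.
Matching ψ, ψ′ at both faces gives T = [1 + V₀² sinh²(κL) / (4E(V₀ − E))]⁻¹ = 1/2755 = 0.000363.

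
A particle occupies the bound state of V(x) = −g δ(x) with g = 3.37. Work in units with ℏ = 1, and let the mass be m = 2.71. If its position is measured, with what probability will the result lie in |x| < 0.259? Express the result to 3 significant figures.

P = 0.991

The normalised bound state is ψ = √κ e^{−κ|x|} with κ = mg/ℏ² = 9.133.
P(|x| < d) = ∫_{−d}^{d} κ e^{−2κ|x|} dx = 1 − e^{−2κd} = 1 − e^{−4.731} = 0.9912.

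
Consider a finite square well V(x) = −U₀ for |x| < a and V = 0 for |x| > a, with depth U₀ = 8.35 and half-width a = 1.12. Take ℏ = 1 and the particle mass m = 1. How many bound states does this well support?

The dimensionless depth is z₀ = a√(2mU₀)/ℏ = 1.12 × √(16.70) = 4.577.
The even/odd transcendental equations gain one root per π/2 in z₀, giving N = 1 + ⌊2z₀/π⌋ = 1 + ⌊2.914⌋ = 3.

N = 3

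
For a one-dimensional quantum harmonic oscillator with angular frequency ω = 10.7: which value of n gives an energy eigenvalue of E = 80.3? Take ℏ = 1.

n = 7

Invert E_n = (n + ½)ℏω: n = E/ℏω − ½ = 7.005, so n = 7.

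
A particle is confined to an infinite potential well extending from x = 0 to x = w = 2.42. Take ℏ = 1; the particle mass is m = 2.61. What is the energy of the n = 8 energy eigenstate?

E = 20.7

Requiring ψ(0) = ψ(w) = 0 quantises k = nπ/w, hence E_n = ℏ²k²/2m = n²π²ℏ²/(2mw²).
E_8 = 8² × π² / (2 × 2.61 × 2.42²) = 20.66.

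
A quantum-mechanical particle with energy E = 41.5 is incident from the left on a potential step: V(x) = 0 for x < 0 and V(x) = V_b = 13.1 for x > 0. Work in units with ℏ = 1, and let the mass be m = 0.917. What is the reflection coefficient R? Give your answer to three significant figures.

R = 0.00894

On each side the TISE gives plane waves with k = √(2m(E − V))/ℏ: k₁ = √(2·0.917·41.5) = 8.724, k₂ = √(2·0.917·28.4) = 7.217.
Continuity of ψ and ψ′ at the step yields the reflection amplitude r = (k₁ − k₂)/(k₁ + k₂) = 0.09454; thus R = |r|² = 0.008938, T = 0.9911.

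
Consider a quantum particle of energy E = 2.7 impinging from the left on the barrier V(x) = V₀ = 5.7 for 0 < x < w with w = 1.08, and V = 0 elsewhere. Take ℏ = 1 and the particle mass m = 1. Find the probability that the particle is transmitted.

T = 0.0199

Since E < V₀ the interior solution is evanescent with decay constant κ = √(2m(V₀ − E))/ℏ = 2.449.
κw = 2.645, sinh(κw) = 7.009.
Matching ψ, ψ′ at both faces gives T = [1 + V₀² sinh²(κw) / (4E(V₀ − E))]⁻¹ = 1/50.27 = 0.0199.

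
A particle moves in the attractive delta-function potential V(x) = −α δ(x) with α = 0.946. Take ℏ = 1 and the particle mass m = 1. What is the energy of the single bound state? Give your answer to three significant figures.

E = -0.447

For x ≠ 0 the bound state is ψ ∝ e^{−κ|x|}; integrating the TISE across the delta gives the cusp condition 2κ = 2mα/ℏ², so κ = 0.9460.
Then E = −ℏ²κ²/(2m) = −mα²/(2ℏ²) = -0.4475.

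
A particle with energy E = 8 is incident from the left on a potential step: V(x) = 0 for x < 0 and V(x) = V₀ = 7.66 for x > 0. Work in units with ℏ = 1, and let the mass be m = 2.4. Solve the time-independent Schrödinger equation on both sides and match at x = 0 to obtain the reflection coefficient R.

R = 0.433

The wavenumbers are k₁ = √(2mE)/ℏ = 6.197 on the left and k₂ = √(2m(E − V₀))/ℏ = 1.277 on the right.
Matching ψ and ψ′ at x = 0 gives r = (k₁ − k₂)/(k₁ + k₂), so R = r² = 0.4332 and T = 1 − R = 0.5668.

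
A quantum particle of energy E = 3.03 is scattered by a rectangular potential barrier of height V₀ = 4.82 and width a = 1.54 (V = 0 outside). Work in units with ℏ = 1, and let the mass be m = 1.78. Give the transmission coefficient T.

T = 0.00157

Since E < V₀ the interior solution is evanescent with decay constant κ = √(2m(V₀ − E))/ℏ = 2.524.
κa = 3.888, sinh(κa) = 24.38.
The exact tunnelling result is T⁻¹ = 1 + V₀² sinh²(κa) / [4E(V₀ − E)] = 637.7, so T = 0.00157.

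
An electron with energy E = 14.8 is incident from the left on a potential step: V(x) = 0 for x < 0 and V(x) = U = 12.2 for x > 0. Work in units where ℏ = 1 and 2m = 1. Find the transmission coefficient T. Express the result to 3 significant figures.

T = 0.832

On each side the TISE gives plane waves with k = √(2m(E − V))/ℏ: k₁ = √(2·½·14.8) = 3.847, k₂ = √(2·½·2.6) = 1.612.
Matching ψ and ψ′ at x = 0 gives r = (k₁ − k₂)/(k₁ + k₂), so R = r² = 0.1675 and T = 1 − R = 0.8325.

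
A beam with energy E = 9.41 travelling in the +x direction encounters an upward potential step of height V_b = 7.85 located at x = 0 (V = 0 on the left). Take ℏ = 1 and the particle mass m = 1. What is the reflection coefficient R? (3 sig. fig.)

On each side the TISE gives plane waves with k = √(2m(E − V))/ℏ: k₁ = √(2·1·9.41) = 4.338, k₂ = √(2·1·1.56) = 1.766.
Matching ψ and ψ′ at x = 0 gives r = (k₁ − k₂)/(k₁ + k₂), so R = r² = 0.1775 and T = 1 − R = 0.8225.

R = 0.177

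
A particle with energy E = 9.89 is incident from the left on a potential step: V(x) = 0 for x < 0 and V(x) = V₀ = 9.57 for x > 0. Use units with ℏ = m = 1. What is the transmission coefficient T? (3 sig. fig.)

T = 0.517

The wavenumbers are k₁ = √(2mE)/ℏ = 4.447 on the left and k₂ = √(2m(E − V₀))/ℏ = 0.8000 on the right.
Matching ψ and ψ′ at x = 0 gives r = (k₁ − k₂)/(k₁ + k₂), so R = r² = 0.4832 and T = 1 − R = 0.5168.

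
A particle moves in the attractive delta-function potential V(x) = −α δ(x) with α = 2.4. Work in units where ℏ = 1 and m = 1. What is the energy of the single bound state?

The bound state is ψ(x) = √κ e^{−κ|x|}. The derivative jump ψ'(0⁺) − ψ'(0⁻) = −(2mα/ℏ²)ψ(0) fixes κ = mα/ℏ² = 2.400.
Then E = −ℏ²κ²/(2m) = −mα²/(2ℏ²) = -2.880.

E = -2.88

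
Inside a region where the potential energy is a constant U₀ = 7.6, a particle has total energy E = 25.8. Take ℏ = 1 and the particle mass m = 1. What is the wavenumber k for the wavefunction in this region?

k = 6.03

With E > U₀ the solution is oscillatory, ψ ∝ e^{±ikx} with k = √(2m(E − U₀))/ℏ.
k = √(2 × 1 × 18.2) = 6.033.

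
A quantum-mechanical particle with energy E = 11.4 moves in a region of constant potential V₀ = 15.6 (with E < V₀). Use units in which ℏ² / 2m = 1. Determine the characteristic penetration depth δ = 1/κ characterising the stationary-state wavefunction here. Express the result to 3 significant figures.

δ = 0.488

Since E < V₀ the TISE in this region is ψ'' = κ²ψ with κ = √(2m(V₀ − E))/ℏ.
κ = √(2 × 0.5 × 4.2) = 2.049. The penetration depth is δ = 1/κ = 0.488.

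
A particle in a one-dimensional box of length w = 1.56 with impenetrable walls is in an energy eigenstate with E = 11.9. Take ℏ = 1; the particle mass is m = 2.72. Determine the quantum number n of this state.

From E_n = n²π²ℏ²/(2mw²) invert to n = √(2mw²E)/(πℏ).
n = (1.56/π) × √(2 × 2.72 × 11.9) = 3.995 → n = 4.

n = 4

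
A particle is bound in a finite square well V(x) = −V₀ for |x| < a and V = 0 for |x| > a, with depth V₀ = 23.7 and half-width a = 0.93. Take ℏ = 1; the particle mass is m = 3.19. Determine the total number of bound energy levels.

N = 8

Define the well-strength parameter z₀ = (a/ℏ)√(2mV₀) = 0.93 × √(2·3.19·23.7) = 11.44.
A new bound state (alternating even/odd) appears each time z₀ passes a multiple of π/2, so N = ⌊2z₀/π⌋ + 1 = ⌊7.280⌋ + 1 = 8.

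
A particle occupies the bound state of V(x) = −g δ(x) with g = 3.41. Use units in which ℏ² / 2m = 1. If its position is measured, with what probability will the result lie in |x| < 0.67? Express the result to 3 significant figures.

The normalised bound state is ψ = √κ e^{−κ|x|} with κ = mg/ℏ² = 1.705.
P(|x| < d) = ∫_{−d}^{d} κ e^{−2κ|x|} dx = 1 − e^{−2κd} = 1 − e^{−2.285} = 0.8982.

P = 0.898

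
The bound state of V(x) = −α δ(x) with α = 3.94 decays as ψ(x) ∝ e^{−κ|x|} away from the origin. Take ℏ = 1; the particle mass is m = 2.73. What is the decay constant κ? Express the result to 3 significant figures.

Integrating the TISE across x = 0 gives the cusp condition ψ'(0⁺) − ψ'(0⁻) = −(2mα/ℏ²)ψ(0).
With ψ ∝ e^{−κ|x|} this yields −2κ = −2mα/ℏ², so κ = mα/ℏ² = 10.76.

κ = 10.8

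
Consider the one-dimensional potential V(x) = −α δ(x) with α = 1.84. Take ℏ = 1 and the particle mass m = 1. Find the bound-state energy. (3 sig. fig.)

For x ≠ 0 the bound state is ψ ∝ e^{−κ|x|}; integrating the TISE across the delta gives the cusp condition 2κ = 2mα/ℏ², so κ = 1.840.
Then E = −ℏ²κ²/(2m) = −mα²/(2ℏ²) = -1.693.

E = -1.69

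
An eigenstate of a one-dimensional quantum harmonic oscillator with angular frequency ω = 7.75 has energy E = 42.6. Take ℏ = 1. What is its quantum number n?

n = 5

Invert E_n = (n + ½)ℏω: n = E/ℏω − ½ = 4.997, so n = 5.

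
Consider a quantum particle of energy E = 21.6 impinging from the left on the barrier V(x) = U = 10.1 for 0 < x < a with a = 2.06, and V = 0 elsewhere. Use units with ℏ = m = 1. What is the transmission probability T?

T = 0.981

E > U: inside the barrier k₂ = √(2m(E − U))/ℏ = 4.796, k₂a = 9.879.
Matching at both interfaces gives T⁻¹ = 1 + U² sin²(k₂a) / [4E(E − U)] = 1.020, hence T = 0.981.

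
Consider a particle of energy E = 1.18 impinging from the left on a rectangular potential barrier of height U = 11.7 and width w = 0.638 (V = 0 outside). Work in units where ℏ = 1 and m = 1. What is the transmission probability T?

Since E < U the interior solution is evanescent with decay constant κ = √(2m(U − E))/ℏ = 4.587.
κw = 2.926, sinh(κw) = 9.304.
Matching ψ, ψ′ at both faces gives T = [1 + U² sinh²(κw) / (4E(U − E))]⁻¹ = 1/239.6 = 0.00417.

T = 0.00417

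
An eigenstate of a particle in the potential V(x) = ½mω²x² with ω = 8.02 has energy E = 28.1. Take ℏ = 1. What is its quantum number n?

E_n = ℏω(n + ½) ⇒ n = E/(ℏω) − ½ = 28.1/8.02 − 0.5 = 3.004 → n = 3.

n = 3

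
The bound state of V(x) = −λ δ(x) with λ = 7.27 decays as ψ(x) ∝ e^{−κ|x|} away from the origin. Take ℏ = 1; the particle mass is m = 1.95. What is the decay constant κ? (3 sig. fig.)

κ = 14.2

Integrating the TISE across x = 0 gives the cusp condition ψ'(0⁺) − ψ'(0⁻) = −(2mλ/ℏ²)ψ(0).
With ψ ∝ e^{−κ|x|} this yields −2κ = −2mλ/ℏ², so κ = mλ/ℏ² = 14.18.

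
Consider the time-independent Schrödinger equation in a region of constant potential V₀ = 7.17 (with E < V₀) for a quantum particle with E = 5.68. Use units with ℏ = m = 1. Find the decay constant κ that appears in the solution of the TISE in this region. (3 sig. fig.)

κ = 1.73

Since E < V₀ the TISE in this region is ψ'' = κ²ψ with κ = √(2m(V₀ − E))/ℏ.
κ = √(2 × 1 × 1.49) = 1.726.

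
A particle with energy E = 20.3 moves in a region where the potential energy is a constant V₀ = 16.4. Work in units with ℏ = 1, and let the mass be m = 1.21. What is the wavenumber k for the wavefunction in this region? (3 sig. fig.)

k = 3.07

With E > V₀ the solution is oscillatory, ψ ∝ e^{±ikx} with k = √(2m(E − V₀))/ℏ.
k = √(2 × 1.21 × 3.9) = 3.072.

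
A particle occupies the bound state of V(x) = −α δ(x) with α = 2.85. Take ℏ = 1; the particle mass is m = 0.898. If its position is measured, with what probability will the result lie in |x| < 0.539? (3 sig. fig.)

The normalised bound state is ψ = √κ e^{−κ|x|} with κ = mα/ℏ² = 2.559.
P(|x| < d) = ∫_{−d}^{d} κ e^{−2κ|x|} dx = 1 − e^{−2κd} = 1 − e^{−2.759} = 0.9366.

P = 0.937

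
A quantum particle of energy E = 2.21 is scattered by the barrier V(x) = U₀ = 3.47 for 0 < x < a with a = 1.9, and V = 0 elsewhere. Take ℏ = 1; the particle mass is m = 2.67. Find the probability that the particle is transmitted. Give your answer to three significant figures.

E < U₀: inside the barrier ψ ∝ e^{±κx} with κ = √(2m(U₀ − E))/ℏ = 2.594.
κa = 4.928, sinh(κa) = 69.08.
Matching ψ, ψ′ at both faces gives T = [1 + U₀² sinh²(κa) / (4E(U₀ − E))]⁻¹ = 1/5159 = 0.000194.

T = 0.000194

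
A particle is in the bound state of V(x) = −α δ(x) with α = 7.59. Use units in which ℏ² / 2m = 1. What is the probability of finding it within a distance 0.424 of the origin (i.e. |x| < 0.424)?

The normalised bound state is ψ = √κ e^{−κ|x|} with κ = mα/ℏ² = 3.795.
P(|x| < d) = ∫_{−d}^{d} κ e^{−2κ|x|} dx = 1 − e^{−2κd} = 1 − e^{−3.218} = 0.9600.

P = 0.960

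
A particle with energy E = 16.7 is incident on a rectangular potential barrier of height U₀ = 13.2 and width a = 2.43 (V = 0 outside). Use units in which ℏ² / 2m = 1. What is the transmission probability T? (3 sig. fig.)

E > U₀: inside the barrier k₂ = √(2m(E − U₀))/ℏ = 1.871, k₂a = 4.546.
T = [1 + U₀² sin²(k₂a) / (4E(E − U₀))]⁻¹ = 1/1.725 = 0.580.

T = 0.580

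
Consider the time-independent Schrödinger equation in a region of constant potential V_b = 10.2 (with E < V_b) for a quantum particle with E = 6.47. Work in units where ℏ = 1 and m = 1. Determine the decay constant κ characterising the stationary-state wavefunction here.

κ = 2.73

Since E < V_b the TISE in this region is ψ'' = κ²ψ with κ = √(2m(V_b − E))/ℏ.
κ = √(2 × 1 × 3.73) = 2.731.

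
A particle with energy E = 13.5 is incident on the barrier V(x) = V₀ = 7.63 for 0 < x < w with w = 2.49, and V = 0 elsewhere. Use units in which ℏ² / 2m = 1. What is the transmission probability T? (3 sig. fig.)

Above the barrier the interior wavenumber is k₂ = √(2m(E − V₀))/ℏ = 2.423, giving phase k₂w = 6.033.
Matching at both interfaces gives T⁻¹ = 1 + V₀² sin²(k₂w) / [4E(E − V₀)] = 1.011, hence T = 0.989.

T = 0.989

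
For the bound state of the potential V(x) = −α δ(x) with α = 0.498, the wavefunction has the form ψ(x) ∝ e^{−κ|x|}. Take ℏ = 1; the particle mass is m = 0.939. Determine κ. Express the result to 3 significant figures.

κ = 0.468

Integrate −(ℏ²/2m)ψ'' − αδ(x)ψ = Eψ from −ε to +ε: the ψ'' term gives ψ'(0⁺) − ψ'(0⁻) and the δ term gives −(2mα/ℏ²)ψ(0).
With ψ ∝ e^{−κ|x|} this yields −2κ = −2mα/ℏ², so κ = mα/ℏ² = 0.4676.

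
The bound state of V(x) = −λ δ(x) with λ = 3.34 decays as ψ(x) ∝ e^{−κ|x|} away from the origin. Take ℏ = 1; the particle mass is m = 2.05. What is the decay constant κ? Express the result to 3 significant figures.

κ = 6.85

Integrating the TISE across x = 0 gives the cusp condition ψ'(0⁺) − ψ'(0⁻) = −(2mλ/ℏ²)ψ(0).
With ψ ∝ e^{−κ|x|} this yields −2κ = −2mλ/ℏ², so κ = mλ/ℏ² = 6.847.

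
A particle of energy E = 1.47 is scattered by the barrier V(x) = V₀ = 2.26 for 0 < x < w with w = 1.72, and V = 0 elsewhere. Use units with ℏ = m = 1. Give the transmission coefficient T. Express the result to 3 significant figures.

T = 0.0472

Since E < V₀ the interior solution is evanescent with decay constant κ = √(2m(V₀ − E))/ℏ = 1.257.
κw = 2.162, sinh(κw) = 4.287.
The exact tunnelling result is T⁻¹ = 1 + V₀² sinh²(κw) / [4E(V₀ − E)] = 21.21, so T = 0.0472.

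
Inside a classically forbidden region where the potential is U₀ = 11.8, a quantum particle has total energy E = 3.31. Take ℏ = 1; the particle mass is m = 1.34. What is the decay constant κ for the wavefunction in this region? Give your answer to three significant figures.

Since E < U₀ the TISE in this region is ψ'' = κ²ψ with κ = √(2m(U₀ − E))/ℏ.
κ = √(2 × 1.34 × 8.49) = 4.770.

κ = 4.77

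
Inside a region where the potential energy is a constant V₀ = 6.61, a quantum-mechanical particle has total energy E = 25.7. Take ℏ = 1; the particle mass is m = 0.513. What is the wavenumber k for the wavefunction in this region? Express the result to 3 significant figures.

k = 4.43

With E > V₀ the solution is oscillatory, ψ ∝ e^{±ikx} with k = √(2m(E − V₀))/ℏ.
k = √(2 × 0.513 × 19.09) = 4.426.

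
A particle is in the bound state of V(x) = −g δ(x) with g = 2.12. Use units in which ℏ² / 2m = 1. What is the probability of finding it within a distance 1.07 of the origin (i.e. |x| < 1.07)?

P = 0.897

The normalised bound state is ψ = √κ e^{−κ|x|} with κ = mg/ℏ² = 1.060.
P(|x| < d) = ∫_{−d}^{d} κ e^{−2κ|x|} dx = 1 − e^{−2κd} = 1 − e^{−2.268} = 0.8965.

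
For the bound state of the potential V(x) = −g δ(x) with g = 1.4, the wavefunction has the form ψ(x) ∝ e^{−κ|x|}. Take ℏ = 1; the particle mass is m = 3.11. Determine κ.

Integrating the TISE across x = 0 gives the cusp condition ψ'(0⁺) − ψ'(0⁻) = −(2mg/ℏ²)ψ(0).
With ψ ∝ e^{−κ|x|} this yields −2κ = −2mg/ℏ², so κ = mg/ℏ² = 4.354.

κ = 4.35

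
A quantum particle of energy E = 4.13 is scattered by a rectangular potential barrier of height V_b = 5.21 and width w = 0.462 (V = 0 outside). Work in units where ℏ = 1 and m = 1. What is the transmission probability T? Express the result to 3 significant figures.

Since E < V_b the interior solution is evanescent with decay constant κ = √(2m(V_b − E))/ℏ = 1.470.
κw = 0.6790, sinh(κw) = 0.7324.
The exact tunnelling result is T⁻¹ = 1 + V_b² sinh²(κw) / [4E(V_b − E)] = 1.816, so T = 0.551.

T = 0.551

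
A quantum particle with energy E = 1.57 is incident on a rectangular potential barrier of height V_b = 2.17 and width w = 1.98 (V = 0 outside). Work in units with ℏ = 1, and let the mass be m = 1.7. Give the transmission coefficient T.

E < V_b: inside the barrier ψ ∝ e^{±κx} with κ = √(2m(V_b − E))/ℏ = 1.428.
κw = 2.828, sinh(κw) = 8.426.
Matching ψ, ψ′ at both faces gives T = [1 + V_b² sinh²(κw) / (4E(V_b − E))]⁻¹ = 1/89.73 = 0.0111.

T = 0.0111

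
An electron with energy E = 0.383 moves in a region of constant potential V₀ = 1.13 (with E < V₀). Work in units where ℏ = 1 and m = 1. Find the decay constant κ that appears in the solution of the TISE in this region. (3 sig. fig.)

κ = 1.22

Since E < V₀ the TISE in this region is ψ'' = κ²ψ with κ = √(2m(V₀ − E))/ℏ.
κ = √(2 × 1 × 0.747) = 1.222.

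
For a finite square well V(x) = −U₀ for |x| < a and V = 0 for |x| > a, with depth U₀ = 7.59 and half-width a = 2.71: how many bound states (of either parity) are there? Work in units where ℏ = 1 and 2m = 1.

N = 5

The dimensionless depth is z₀ = a√(2mU₀)/ℏ = 2.71 × √(7.590) = 7.466.
A new bound state (alternating even/odd) appears each time z₀ passes a multiple of π/2, so N = ⌊2z₀/π⌋ + 1 = ⌊4.753⌋ + 1 = 5.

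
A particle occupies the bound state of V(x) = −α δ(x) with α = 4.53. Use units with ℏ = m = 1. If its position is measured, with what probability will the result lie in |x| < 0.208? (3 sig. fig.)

The normalised bound state is ψ = √κ e^{−κ|x|} with κ = mα/ℏ² = 4.530.
P(|x| < d) = ∫_{−d}^{d} κ e^{−2κ|x|} dx = 1 − e^{−2κd} = 1 − e^{−1.884} = 0.8481.

P = 0.848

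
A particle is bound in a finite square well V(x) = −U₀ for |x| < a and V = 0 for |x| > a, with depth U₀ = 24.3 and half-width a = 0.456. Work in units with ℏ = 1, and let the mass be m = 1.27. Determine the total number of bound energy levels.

The dimensionless depth is z₀ = a√(2mU₀)/ℏ = 0.456 × √(61.72) = 3.582.
The even/odd transcendental equations gain one root per π/2 in z₀, giving N = 1 + ⌊2z₀/π⌋ = 1 + ⌊2.281⌋ = 3.

N = 3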